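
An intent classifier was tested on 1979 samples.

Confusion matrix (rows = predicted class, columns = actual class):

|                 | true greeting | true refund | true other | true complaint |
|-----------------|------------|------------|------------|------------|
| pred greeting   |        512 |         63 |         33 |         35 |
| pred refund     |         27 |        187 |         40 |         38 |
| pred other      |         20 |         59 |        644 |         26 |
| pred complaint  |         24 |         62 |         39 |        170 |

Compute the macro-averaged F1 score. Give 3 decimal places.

Per-class F1 score (2·TP/(2·TP+FP+FN)):
  greeting: TP=512, FP=63+33+35=131, FN=27+20+24=71 → 1024/1226 = 0.8352
  refund: TP=187, FP=27+40+38=105, FN=63+59+62=184 → 374/663 = 0.5641
  other: TP=644, FP=20+59+26=105, FN=33+40+39=112 → 1288/1505 = 0.8558
  complaint: TP=170, FP=24+62+39=125, FN=35+38+26=99 → 340/564 = 0.6028
Macro-F1 score = mean = (0.8352 + 0.5641 + 0.8558 + 0.6028) / 4 = 0.714

0.714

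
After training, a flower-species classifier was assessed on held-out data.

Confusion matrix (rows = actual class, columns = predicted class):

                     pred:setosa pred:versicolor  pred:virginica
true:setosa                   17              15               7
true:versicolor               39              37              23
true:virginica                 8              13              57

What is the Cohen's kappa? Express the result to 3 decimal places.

Observed agreement pₒ = trace/N = 111/216 = 0.5139
Expected agreement pₑ = Σ (rowᵢ·colᵢ)/N² = (39·64 + 99·65 + 78·87)/216² = 0.3369
κ = (pₒ − pₑ)/(1 − pₑ) = (0.5139 − 0.3369)/(1 − 0.3369) = 0.267

0.267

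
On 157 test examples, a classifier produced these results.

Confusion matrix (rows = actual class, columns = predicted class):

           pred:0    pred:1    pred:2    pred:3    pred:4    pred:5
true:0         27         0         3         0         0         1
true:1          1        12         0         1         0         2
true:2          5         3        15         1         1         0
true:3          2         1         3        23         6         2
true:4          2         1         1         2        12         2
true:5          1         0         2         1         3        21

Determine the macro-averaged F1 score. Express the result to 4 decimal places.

Per-class F1 score (2·TP/(2·TP+FP+FN)):
  0: TP=27, FP=1+5+2+2+1=11, FN=0+3+0+0+1=4 → 54/69 = 0.78261
  1: TP=12, FP=0+3+1+1+0=5, FN=1+0+1+0+2=4 → 24/33 = 0.72727
  2: TP=15, FP=3+0+3+1+2=9, FN=5+3+1+1+0=10 → 30/49 = 0.61224
  3: TP=23, FP=0+1+1+2+1=5, FN=2+1+3+6+2=14 → 46/65 = 0.70769
  4: TP=12, FP=0+0+1+6+3=10, FN=2+1+1+2+2=8 → 24/42 = 0.57143
  5: TP=21, FP=1+2+0+2+2=7, FN=1+0+2+1+3=7 → 42/56 = 0.75000
Macro-F1 score = mean = (0.78261 + 0.72727 + 0.61224 + 0.70769 + 0.57143 + 0.75000) / 6 = 0.6919

0.6919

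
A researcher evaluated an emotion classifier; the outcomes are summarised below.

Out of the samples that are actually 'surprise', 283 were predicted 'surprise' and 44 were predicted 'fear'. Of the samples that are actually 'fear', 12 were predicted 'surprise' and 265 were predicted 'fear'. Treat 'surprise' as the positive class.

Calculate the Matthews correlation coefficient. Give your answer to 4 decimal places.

0.8195

MCC = (TP·TN − FP·FN) / √((TP+FP)(TP+FN)(TN+FP)(TN+FN))
Numerator = 283·265 − 12·44 = 74467
Denominator = √(295·327·277·309) = √8256728745 = 90866.5436
MCC = 74467 / 90866.5436 = 0.8195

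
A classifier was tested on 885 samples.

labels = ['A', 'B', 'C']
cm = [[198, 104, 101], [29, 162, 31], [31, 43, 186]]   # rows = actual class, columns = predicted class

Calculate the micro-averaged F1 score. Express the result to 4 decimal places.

Micro-averaging pools counts across classes: ΣTP=546, ΣFP=339, ΣFN=339.
Micro-F1 score = 2·TP/(2·TP+FP+FN) on pooled counts = 0.6169 (equals overall accuracy in single-label multiclass).

0.6169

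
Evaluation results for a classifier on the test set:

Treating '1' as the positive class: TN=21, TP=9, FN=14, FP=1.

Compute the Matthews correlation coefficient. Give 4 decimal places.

0.4158

MCC = (TP·TN − FP·FN) / √((TP+FP)(TP+FN)(TN+FP)(TN+FN))
Numerator = 9·21 − 1·14 = 175
Denominator = √(10·23·22·35) = √177100 = 420.8325
MCC = 175 / 420.8325 = 0.4158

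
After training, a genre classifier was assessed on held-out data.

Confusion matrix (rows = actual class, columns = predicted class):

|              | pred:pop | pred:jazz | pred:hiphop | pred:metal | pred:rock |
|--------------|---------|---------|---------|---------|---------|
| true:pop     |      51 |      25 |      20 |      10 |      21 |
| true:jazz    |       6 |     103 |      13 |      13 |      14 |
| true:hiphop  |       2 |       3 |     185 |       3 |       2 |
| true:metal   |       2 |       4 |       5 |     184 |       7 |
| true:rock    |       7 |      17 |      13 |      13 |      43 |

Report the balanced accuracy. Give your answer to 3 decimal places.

Balanced accuracy = mean of per-class recall.
  pop: recall = 51/127 = 0.4016
  jazz: recall = 103/149 = 0.6913
  hiphop: recall = 185/195 = 0.9487
  metal: recall = 184/202 = 0.9109
  rock: recall = 43/93 = 0.4624
Mean = (0.4016 + 0.6913 + 0.9487 + 0.9109 + 0.4624) / 5 = 0.683

0.683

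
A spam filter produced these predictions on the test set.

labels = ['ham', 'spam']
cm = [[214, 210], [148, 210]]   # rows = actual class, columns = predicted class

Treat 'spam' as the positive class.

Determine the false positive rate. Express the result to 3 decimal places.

0.495

FPR = FP/(FP+TN) = 210/(210+214) = 0.495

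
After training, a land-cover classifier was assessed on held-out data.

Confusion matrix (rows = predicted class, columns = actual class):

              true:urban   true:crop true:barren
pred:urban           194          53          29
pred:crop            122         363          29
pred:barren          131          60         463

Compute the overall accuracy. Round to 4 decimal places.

Accuracy = trace / total = (194+363+463=1020) / 1444 = 1020/1444 = 0.7064

0.7064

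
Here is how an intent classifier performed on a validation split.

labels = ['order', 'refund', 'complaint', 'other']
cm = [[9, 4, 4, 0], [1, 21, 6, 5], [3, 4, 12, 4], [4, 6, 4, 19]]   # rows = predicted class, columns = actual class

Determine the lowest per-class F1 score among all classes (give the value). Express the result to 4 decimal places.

Per-class F1 score (2·TP/(2·TP+FP+FN)):
  order: TP=9, FP=4+4+0=8, FN=1+3+4=8 → 18/34 = 0.52941
  refund: TP=21, FP=1+6+5=12, FN=4+4+6=14 → 42/68 = 0.61765
  complaint: TP=12, FP=3+4+4=11, FN=4+6+4=14 → 24/49 = 0.48980
  other: TP=19, FP=4+6+4=14, FN=0+5+4=9 → 38/61 = 0.62295
Lowest is class 'complaint' with F1 score = 0.4898.

0.4898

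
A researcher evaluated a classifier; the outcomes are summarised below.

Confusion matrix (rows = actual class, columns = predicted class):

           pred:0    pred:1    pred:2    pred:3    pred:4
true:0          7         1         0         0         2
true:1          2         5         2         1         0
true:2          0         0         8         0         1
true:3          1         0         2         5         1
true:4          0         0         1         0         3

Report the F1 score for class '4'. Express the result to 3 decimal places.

0.545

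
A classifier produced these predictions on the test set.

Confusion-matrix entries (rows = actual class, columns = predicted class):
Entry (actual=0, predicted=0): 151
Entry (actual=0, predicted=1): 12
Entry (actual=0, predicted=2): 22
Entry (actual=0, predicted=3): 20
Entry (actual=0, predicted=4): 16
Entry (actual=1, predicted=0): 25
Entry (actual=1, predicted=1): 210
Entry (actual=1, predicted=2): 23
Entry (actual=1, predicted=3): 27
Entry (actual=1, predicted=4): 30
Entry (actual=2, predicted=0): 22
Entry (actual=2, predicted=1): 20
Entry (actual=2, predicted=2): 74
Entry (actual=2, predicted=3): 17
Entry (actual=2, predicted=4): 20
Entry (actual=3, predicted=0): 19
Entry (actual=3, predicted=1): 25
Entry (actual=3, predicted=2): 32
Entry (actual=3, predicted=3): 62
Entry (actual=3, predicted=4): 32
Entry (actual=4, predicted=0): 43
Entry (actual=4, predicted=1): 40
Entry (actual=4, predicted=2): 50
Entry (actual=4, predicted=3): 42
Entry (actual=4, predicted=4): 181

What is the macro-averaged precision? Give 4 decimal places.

Per-class precision (TP/(TP+FP)):
  0: TP=151, FP=25+22+19+43=109 → 151/260 = 0.58077
  1: TP=210, FP=12+20+25+40=97 → 210/307 = 0.68404
  2: TP=74, FP=22+23+32+50=127 → 74/201 = 0.36816
  3: TP=62, FP=20+27+17+42=106 → 62/168 = 0.36905
  4: TP=181, FP=16+30+20+32=98 → 181/279 = 0.64875
Macro-precision = mean = (0.58077 + 0.68404 + 0.36816 + 0.36905 + 0.64875) / 5 = 0.5302

0.5302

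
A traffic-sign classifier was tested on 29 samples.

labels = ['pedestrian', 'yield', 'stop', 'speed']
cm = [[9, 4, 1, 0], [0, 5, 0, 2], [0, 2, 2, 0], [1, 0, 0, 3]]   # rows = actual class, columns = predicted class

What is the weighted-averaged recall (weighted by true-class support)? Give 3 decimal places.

0.655

Per-class recall (TP/(TP+FN)):
  pedestrian: TP=9, FN=4+1+0=5 → 9/14 = 0.6429
  yield: TP=5, FN=0+0+2=2 → 5/7 = 0.7143
  stop: TP=2, FN=0+2+0=2 → 2/4 = 0.5000
  speed: TP=3, FN=1+0+0=1 → 3/4 = 0.7500
Weighted-recall = Σ (supportᵢ/N)·recallᵢ with N=29: (14/29)·0.6429 + (7/29)·0.7143 + (4/29)·0.5000 + (4/29)·0.7500 = 0.655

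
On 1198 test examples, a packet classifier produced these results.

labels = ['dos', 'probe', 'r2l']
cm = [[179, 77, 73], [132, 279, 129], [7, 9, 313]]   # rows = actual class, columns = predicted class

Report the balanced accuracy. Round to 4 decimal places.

Balanced accuracy = mean of per-class recall.
  dos: recall = 179/329 = 0.54407
  probe: recall = 279/540 = 0.51667
  r2l: recall = 313/329 = 0.95137
Mean = (0.54407 + 0.51667 + 0.95137) / 3 = 0.6707

0.6707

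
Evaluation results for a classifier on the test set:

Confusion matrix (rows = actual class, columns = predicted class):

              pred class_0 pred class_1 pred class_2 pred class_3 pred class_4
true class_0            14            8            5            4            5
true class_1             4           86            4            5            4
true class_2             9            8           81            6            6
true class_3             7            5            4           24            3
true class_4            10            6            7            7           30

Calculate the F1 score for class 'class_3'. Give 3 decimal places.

Treat 'class_3' as positive and all other classes as negative.
F1 score = 2·TP/(2·TP+FP+FN).
class_3: TP=24, FP=4+5+6+7=22, FN=7+5+4+3=19 → 48/89 = 0.5393

0.539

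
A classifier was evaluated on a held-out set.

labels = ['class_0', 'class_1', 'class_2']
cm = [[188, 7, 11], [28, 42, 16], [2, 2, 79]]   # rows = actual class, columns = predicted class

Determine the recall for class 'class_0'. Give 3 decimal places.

0.913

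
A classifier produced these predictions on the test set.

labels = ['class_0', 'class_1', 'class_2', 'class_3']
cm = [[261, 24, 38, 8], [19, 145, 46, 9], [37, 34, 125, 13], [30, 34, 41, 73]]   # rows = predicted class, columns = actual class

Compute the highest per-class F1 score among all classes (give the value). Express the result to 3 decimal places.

0.770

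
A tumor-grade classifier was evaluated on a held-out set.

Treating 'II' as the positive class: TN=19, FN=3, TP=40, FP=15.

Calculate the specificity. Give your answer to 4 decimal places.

Specificity = TN/(TN+FP) = 19/(19+15) = 0.5588

0.5588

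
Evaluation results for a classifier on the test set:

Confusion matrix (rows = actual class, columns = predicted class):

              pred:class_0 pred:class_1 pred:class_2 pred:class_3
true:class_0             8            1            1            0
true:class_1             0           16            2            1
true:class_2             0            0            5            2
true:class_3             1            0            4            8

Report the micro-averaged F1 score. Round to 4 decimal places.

Micro-averaging pools counts across classes: ΣTP=37, ΣFP=12, ΣFN=12.
Micro-F1 score = 2·TP/(2·TP+FP+FN) on pooled counts = 0.7551 (equals overall accuracy in single-label multiclass).

0.7551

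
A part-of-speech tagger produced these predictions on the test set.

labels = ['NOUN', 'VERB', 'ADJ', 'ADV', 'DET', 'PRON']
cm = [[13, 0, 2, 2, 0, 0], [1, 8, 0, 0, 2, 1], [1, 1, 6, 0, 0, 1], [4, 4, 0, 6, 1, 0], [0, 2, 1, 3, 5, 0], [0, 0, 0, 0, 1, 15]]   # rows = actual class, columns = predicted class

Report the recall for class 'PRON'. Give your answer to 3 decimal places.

One-vs-rest for 'PRON': TP = diagonal; FP = other classes predicted 'PRON'; FN = 'PRON' predicted as other.
recall = TP/(TP+FN).
PRON: TP=15, FN=0+0+0+0+1=1 → 15/16 = 0.9375

0.938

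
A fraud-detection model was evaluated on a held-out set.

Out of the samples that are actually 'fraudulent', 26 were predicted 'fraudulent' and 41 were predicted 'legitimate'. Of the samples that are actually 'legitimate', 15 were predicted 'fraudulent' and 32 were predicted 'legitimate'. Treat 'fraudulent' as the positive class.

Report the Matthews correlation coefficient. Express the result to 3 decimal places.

0.071

MCC = (TP·TN − FP·FN) / √((TP+FP)(TP+FN)(TN+FP)(TN+FN))
Numerator = 26·32 − 15·41 = 217
Denominator = √(41·67·47·73) = √9424957 = 3070.0093
MCC = 217 / 3070.0093 = 0.071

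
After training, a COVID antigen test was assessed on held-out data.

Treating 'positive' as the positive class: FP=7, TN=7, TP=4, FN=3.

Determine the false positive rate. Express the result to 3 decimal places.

FPR = FP/(FP+TN) = 7/(7+7) = 0.500

0.500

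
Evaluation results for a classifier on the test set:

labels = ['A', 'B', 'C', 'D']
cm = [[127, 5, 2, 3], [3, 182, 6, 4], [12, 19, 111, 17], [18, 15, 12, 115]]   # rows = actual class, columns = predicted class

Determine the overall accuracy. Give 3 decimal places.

Accuracy = trace / total = (127+182+111+115=535) / 651 = 535/651 = 0.822

0.822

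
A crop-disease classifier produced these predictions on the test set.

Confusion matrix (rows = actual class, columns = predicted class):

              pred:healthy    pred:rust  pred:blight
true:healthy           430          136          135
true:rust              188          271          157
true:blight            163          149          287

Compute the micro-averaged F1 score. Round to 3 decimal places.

Micro-averaging pools counts across classes: ΣTP=988, ΣFP=928, ΣFN=928.
Micro-F1 score = 2·TP/(2·TP+FP+FN) on pooled counts = 0.516 (equals overall accuracy in single-label multiclass).

0.516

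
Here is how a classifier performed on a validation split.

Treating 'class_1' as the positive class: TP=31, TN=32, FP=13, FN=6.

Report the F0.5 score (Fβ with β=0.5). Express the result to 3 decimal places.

0.728

Fβ = (1+β²)·TP / ((1+β²)·TP + β²·FN + FP), with β²=1/4
= 1.25·31 / (1.25·31 + 0.25·6 + 13) = 0.728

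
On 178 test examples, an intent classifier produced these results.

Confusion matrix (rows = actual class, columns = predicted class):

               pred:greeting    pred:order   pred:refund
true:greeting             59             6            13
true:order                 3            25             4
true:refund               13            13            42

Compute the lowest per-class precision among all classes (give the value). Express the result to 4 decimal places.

Per-class precision (TP/(TP+FP)):
  greeting: TP=59, FP=3+13=16 → 59/75 = 0.78667
  order: TP=25, FP=6+13=19 → 25/44 = 0.56818
  refund: TP=42, FP=13+4=17 → 42/59 = 0.71186
Lowest is class 'order' with precision = 0.5682.

0.5682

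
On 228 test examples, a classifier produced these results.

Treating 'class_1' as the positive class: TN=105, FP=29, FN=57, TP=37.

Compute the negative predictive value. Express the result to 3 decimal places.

0.648

NPV = TN/(TN+FN) = 105/(105+57) = 0.648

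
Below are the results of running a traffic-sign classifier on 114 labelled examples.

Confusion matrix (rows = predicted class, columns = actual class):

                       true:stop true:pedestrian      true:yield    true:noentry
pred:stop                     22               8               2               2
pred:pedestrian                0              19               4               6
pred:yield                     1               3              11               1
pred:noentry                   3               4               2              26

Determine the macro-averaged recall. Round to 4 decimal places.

Per-class recall (TP/(TP+FN)):
  stop: TP=22, FN=0+1+3=4 → 22/26 = 0.84615
  pedestrian: TP=19, FN=8+3+4=15 → 19/34 = 0.55882
  yield: TP=11, FN=2+4+2=8 → 11/19 = 0.57895
  noentry: TP=26, FN=2+6+1=9 → 26/35 = 0.74286
Macro-recall = mean = (0.84615 + 0.55882 + 0.57895 + 0.74286) / 4 = 0.6817

0.6817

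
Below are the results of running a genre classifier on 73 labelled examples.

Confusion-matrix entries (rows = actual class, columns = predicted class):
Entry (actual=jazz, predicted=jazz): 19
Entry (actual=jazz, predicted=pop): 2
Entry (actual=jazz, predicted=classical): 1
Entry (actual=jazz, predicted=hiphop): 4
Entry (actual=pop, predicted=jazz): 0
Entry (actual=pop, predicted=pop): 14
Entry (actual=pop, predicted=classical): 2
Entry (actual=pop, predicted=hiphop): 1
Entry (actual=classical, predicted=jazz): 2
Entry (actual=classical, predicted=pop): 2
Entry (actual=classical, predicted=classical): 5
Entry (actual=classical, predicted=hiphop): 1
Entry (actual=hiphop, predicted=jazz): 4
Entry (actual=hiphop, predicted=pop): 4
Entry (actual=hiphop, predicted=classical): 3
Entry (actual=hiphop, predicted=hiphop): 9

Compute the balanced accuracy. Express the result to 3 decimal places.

0.626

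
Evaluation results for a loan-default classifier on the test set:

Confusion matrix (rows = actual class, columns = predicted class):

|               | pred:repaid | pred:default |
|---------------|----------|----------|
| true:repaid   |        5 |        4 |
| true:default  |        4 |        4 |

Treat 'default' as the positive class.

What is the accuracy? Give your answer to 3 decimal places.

Accuracy = (TP+TN)/N = (4+5)/17 = 0.529

0.529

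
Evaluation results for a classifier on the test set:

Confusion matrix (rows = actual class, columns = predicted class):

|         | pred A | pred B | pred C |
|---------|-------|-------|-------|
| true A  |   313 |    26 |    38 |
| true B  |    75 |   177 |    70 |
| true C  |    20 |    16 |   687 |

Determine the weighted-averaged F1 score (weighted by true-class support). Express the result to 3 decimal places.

0.820

Per-class F1 score (2·TP/(2·TP+FP+FN)):
  A: TP=313, FP=75+20=95, FN=26+38=64 → 626/785 = 0.7975
  B: TP=177, FP=26+16=42, FN=75+70=145 → 354/541 = 0.6543
  C: TP=687, FP=38+70=108, FN=20+16=36 → 1374/1518 = 0.9051
Weighted-F1 score = Σ (supportᵢ/N)·F1 scoreᵢ with N=1422: (377/1422)·0.7975 + (322/1422)·0.6543 + (723/1422)·0.9051 = 0.820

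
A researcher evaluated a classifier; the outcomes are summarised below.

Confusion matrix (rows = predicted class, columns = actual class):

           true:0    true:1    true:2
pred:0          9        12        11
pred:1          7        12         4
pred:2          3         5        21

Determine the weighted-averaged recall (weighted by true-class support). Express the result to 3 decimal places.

0.500

Per-class recall (TP/(TP+FN)):
  0: TP=9, FN=7+3=10 → 9/19 = 0.4737
  1: TP=12, FN=12+5=17 → 12/29 = 0.4138
  2: TP=21, FN=11+4=15 → 21/36 = 0.5833
Weighted-recall = Σ (supportᵢ/N)·recallᵢ with N=84: (19/84)·0.4737 + (29/84)·0.4138 + (36/84)·0.5833 = 0.500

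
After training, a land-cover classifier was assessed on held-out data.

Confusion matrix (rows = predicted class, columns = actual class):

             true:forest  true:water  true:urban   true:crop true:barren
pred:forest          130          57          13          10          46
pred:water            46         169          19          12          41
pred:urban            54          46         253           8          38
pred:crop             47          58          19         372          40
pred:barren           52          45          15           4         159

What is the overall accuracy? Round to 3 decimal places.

0.618

Accuracy = trace / total = (130+169+253+372+159=1083) / 1753 = 1083/1753 = 0.618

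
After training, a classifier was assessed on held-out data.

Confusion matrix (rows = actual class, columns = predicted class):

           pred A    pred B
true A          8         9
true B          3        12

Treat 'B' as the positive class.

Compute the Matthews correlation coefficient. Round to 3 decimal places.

0.284

MCC = (TP·TN − FP·FN) / √((TP+FP)(TP+FN)(TN+FP)(TN+FN))
Numerator = 12·8 − 9·3 = 69
Denominator = √(21·15·17·11) = √58905 = 242.7035
MCC = 69 / 242.7035 = 0.284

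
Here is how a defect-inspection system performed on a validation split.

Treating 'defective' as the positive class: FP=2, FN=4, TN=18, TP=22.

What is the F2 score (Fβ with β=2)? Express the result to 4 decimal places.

Fβ = (1+β²)·TP / ((1+β²)·TP + β²·FN + FP), with β²=4
= 5·22 / (5·22 + 4·4 + 2) = 0.8594

0.8594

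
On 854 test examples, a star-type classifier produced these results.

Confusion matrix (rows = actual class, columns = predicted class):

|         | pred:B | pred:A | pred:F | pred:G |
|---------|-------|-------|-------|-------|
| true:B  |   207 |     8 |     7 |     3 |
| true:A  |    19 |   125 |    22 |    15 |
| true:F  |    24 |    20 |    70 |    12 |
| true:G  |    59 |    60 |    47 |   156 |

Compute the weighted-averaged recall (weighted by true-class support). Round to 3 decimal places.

0.653

Per-class recall (TP/(TP+FN)):
  B: TP=207, FN=8+7+3=18 → 207/225 = 0.9200
  A: TP=125, FN=19+22+15=56 → 125/181 = 0.6906
  F: TP=70, FN=24+20+12=56 → 70/126 = 0.5556
  G: TP=156, FN=59+60+47=166 → 156/322 = 0.4845
Weighted-recall = Σ (supportᵢ/N)·recallᵢ with N=854: (225/854)·0.9200 + (181/854)·0.6906 + (126/854)·0.5556 + (322/854)·0.4845 = 0.653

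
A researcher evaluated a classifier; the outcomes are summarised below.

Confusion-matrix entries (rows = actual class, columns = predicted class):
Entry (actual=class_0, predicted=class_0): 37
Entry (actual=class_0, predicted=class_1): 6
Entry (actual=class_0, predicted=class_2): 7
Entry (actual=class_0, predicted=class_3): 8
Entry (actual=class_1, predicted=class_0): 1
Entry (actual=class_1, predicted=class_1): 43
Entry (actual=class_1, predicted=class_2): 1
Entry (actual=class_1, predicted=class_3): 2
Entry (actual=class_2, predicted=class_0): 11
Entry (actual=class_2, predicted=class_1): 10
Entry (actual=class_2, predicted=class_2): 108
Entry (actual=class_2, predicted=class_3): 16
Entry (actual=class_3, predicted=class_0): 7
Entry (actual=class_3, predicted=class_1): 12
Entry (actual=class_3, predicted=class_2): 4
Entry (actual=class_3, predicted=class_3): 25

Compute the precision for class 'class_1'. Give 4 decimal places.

0.6056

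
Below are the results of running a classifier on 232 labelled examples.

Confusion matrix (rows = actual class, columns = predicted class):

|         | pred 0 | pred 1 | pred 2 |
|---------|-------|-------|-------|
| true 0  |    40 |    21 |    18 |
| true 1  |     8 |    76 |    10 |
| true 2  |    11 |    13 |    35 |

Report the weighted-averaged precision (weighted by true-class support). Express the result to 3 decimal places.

0.652

Per-class precision (TP/(TP+FP)):
  0: TP=40, FP=8+11=19 → 40/59 = 0.6780
  1: TP=76, FP=21+13=34 → 76/110 = 0.6909
  2: TP=35, FP=18+10=28 → 35/63 = 0.5556
Weighted-precision = Σ (supportᵢ/N)·precisionᵢ with N=232: (79/232)·0.6780 + (94/232)·0.6909 + (59/232)·0.5556 = 0.652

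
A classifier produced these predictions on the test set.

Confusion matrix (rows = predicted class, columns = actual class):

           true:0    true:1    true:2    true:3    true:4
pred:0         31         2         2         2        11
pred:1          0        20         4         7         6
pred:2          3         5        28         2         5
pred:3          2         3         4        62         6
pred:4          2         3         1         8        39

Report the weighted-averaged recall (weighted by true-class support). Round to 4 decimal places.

0.6977

Per-class recall (TP/(TP+FN)):
  0: TP=31, FN=0+3+2+2=7 → 31/38 = 0.81579
  1: TP=20, FN=2+5+3+3=13 → 20/33 = 0.60606
  2: TP=28, FN=2+4+4+1=11 → 28/39 = 0.71795
  3: TP=62, FN=2+7+2+8=19 → 62/81 = 0.76543
  4: TP=39, FN=11+6+5+6=28 → 39/67 = 0.58209
Weighted-recall = Σ (supportᵢ/N)·recallᵢ with N=258: (38/258)·0.81579 + (33/258)·0.60606 + (39/258)·0.71795 + (81/258)·0.76543 + (67/258)·0.58209 = 0.6977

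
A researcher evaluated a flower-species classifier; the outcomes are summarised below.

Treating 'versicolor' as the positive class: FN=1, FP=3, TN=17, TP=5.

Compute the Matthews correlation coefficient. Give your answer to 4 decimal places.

0.6238

MCC = (TP·TN − FP·FN) / √((TP+FP)(TP+FN)(TN+FP)(TN+FN))
Numerator = 5·17 − 3·1 = 82
Denominator = √(8·6·20·18) = √17280 = 131.4534
MCC = 82 / 131.4534 = 0.6238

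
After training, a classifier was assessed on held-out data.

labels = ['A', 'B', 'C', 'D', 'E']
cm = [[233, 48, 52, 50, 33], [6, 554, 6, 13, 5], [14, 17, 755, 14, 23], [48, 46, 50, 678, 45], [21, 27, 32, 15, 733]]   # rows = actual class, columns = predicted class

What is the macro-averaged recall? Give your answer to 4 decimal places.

0.8187

Per-class recall (TP/(TP+FN)):
  A: TP=233, FN=48+52+50+33=183 → 233/416 = 0.56010
  B: TP=554, FN=6+6+13+5=30 → 554/584 = 0.94863
  C: TP=755, FN=14+17+14+23=68 → 755/823 = 0.91738
  D: TP=678, FN=48+46+50+45=189 → 678/867 = 0.78201
  E: TP=733, FN=21+27+32+15=95 → 733/828 = 0.88527
Macro-recall = mean = (0.56010 + 0.94863 + 0.91738 + 0.78201 + 0.88527) / 5 = 0.8187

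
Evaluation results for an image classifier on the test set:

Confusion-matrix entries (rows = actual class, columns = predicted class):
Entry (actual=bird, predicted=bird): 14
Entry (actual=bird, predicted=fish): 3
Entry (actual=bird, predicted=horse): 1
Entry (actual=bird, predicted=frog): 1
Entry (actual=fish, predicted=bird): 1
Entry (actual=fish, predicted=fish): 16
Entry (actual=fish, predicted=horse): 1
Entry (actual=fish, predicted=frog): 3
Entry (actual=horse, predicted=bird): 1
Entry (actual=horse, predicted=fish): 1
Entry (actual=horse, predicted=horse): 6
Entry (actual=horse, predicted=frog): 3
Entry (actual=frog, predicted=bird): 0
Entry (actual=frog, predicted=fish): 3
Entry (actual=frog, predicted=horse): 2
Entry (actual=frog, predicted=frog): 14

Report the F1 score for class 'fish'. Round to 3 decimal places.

One-vs-rest for 'fish': TP = diagonal; FP = other classes predicted 'fish'; FN = 'fish' predicted as other.
F1 score = 2·TP/(2·TP+FP+FN).
fish: TP=16, FP=3+1+3=7, FN=1+1+3=5 → 32/44 = 0.7273

0.727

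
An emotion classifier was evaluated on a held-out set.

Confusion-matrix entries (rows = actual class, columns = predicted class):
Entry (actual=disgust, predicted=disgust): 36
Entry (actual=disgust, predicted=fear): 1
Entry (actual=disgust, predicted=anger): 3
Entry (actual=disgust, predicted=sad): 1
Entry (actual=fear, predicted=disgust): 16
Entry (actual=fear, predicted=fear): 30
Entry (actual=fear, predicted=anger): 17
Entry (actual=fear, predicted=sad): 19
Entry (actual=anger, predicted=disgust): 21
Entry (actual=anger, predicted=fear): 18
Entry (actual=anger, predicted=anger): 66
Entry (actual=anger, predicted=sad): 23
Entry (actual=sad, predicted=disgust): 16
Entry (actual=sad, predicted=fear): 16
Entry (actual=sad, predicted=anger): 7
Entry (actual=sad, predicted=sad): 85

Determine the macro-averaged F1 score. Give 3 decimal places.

Per-class F1 score (2·TP/(2·TP+FP+FN)):
  disgust: TP=36, FP=16+21+16=53, FN=1+3+1=5 → 72/130 = 0.5538
  fear: TP=30, FP=1+18+16=35, FN=16+17+19=52 → 60/147 = 0.4082
  anger: TP=66, FP=3+17+7=27, FN=21+18+23=62 → 132/221 = 0.5973
  sad: TP=85, FP=1+19+23=43, FN=16+16+7=39 → 170/252 = 0.6746
Macro-F1 score = mean = (0.5538 + 0.4082 + 0.5973 + 0.6746) / 4 = 0.558

0.558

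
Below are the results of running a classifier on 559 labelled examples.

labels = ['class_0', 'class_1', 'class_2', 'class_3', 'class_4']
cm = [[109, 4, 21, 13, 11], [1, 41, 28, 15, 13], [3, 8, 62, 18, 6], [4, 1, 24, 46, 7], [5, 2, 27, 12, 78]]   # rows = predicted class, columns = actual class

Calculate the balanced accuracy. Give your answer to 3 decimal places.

0.626

Balanced accuracy = mean of per-class recall.
  class_0: recall = 109/122 = 0.8934
  class_1: recall = 41/56 = 0.7321
  class_2: recall = 62/162 = 0.3827
  class_3: recall = 46/104 = 0.4423
  class_4: recall = 78/115 = 0.6783
Mean = (0.8934 + 0.7321 + 0.3827 + 0.4423 + 0.6783) / 5 = 0.626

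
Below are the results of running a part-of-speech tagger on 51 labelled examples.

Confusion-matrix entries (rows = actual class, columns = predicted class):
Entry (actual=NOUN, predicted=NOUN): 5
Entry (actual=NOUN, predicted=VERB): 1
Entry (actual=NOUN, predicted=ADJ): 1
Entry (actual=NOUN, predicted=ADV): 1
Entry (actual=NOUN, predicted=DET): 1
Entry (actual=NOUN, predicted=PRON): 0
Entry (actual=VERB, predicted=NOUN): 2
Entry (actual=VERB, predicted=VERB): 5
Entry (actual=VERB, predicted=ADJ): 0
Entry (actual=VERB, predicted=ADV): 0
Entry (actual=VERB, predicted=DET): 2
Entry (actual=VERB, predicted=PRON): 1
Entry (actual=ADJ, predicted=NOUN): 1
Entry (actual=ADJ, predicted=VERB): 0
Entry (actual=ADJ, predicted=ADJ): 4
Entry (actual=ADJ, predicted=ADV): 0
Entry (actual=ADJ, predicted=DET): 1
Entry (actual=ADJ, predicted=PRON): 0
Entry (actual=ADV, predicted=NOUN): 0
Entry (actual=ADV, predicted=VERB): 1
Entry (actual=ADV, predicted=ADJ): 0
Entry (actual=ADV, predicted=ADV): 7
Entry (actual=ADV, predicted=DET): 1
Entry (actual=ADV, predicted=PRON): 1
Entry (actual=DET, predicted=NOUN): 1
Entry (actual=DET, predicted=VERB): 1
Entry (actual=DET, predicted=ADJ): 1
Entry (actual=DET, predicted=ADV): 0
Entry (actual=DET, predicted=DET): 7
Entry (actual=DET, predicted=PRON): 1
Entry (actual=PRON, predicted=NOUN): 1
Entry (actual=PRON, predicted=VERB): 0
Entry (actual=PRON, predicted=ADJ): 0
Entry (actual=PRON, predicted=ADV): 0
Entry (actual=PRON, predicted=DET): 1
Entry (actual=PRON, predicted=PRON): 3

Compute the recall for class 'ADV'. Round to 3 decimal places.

0.700

Take TP from the diagonal, FP from the rest of the 'ADV' prediction marginal, FN from the rest of the 'ADV' actual marginal.
recall = TP/(TP+FN).
ADV: TP=7, FN=0+1+0+1+1=3 → 7/10 = 0.7000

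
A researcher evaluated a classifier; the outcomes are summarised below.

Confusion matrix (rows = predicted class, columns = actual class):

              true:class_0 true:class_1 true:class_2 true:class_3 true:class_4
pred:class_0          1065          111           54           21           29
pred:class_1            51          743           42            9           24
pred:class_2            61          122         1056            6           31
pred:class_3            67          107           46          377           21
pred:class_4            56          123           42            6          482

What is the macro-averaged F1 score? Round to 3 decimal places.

Per-class F1 score (2·TP/(2·TP+FP+FN)):
  class_0: TP=1065, FP=111+54+21+29=215, FN=51+61+67+56=235 → 2130/2580 = 0.8256
  class_1: TP=743, FP=51+42+9+24=126, FN=111+122+107+123=463 → 1486/2075 = 0.7161
  class_2: TP=1056, FP=61+122+6+31=220, FN=54+42+46+42=184 → 2112/2516 = 0.8394
  class_3: TP=377, FP=67+107+46+21=241, FN=21+9+6+6=42 → 754/1037 = 0.7271
  class_4: TP=482, FP=56+123+42+6=227, FN=29+24+31+21=105 → 964/1296 = 0.7438
Macro-F1 score = mean = (0.8256 + 0.7161 + 0.8394 + 0.7271 + 0.7438) / 5 = 0.770

0.770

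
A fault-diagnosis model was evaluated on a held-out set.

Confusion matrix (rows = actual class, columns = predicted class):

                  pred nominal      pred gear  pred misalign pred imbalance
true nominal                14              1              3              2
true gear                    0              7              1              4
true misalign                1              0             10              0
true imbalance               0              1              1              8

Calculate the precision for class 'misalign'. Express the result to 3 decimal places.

0.667

precision = TP/(TP+FP).
misalign: TP=10, FP=3+1+1=5 → 10/15 = 0.6667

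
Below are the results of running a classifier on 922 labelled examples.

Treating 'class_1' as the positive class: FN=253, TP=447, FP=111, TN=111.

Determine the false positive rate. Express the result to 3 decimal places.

0.500

FPR = FP/(FP+TN) = 111/(111+111) = 0.500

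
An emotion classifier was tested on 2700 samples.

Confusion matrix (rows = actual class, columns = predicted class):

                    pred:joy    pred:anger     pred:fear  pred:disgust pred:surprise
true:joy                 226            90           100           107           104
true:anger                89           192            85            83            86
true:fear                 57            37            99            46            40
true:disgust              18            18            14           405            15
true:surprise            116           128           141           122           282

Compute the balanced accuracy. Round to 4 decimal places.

0.4587

Balanced accuracy = mean of per-class recall.
  joy: recall = 226/627 = 0.36045
  anger: recall = 192/535 = 0.35888
  fear: recall = 99/279 = 0.35484
  disgust: recall = 405/470 = 0.86170
  surprise: recall = 282/789 = 0.35741
Mean = (0.36045 + 0.35888 + 0.35484 + 0.86170 + 0.35741) / 5 = 0.4587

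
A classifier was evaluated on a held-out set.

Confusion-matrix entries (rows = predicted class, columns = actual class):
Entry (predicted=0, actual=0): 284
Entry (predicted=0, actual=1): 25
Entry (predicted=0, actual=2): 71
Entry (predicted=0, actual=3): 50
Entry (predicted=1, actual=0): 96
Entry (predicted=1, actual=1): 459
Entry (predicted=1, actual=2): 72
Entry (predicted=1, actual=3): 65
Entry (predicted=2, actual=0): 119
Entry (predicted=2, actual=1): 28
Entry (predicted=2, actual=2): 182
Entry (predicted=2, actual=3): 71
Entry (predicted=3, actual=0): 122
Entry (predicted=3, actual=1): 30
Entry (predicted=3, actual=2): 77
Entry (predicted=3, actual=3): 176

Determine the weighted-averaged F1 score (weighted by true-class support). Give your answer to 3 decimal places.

0.564

Per-class F1 score (2·TP/(2·TP+FP+FN)):
  0: TP=284, FP=25+71+50=146, FN=96+119+122=337 → 568/1051 = 0.5404
  1: TP=459, FP=96+72+65=233, FN=25+28+30=83 → 918/1234 = 0.7439
  2: TP=182, FP=119+28+71=218, FN=71+72+77=220 → 364/802 = 0.4539
  3: TP=176, FP=122+30+77=229, FN=50+65+71=186 → 352/767 = 0.4589
Weighted-F1 score = Σ (supportᵢ/N)·F1 scoreᵢ with N=1927: (621/1927)·0.5404 + (542/1927)·0.7439 + (402/1927)·0.4539 + (362/1927)·0.4589 = 0.564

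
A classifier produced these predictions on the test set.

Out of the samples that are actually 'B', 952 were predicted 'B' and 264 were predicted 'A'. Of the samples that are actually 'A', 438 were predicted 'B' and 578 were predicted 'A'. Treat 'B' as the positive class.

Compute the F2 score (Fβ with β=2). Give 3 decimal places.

Fβ = (1+β²)·TP / ((1+β²)·TP + β²·FN + FP), with β²=4
= 5·952 / (5·952 + 4·264 + 438) = 0.761

0.761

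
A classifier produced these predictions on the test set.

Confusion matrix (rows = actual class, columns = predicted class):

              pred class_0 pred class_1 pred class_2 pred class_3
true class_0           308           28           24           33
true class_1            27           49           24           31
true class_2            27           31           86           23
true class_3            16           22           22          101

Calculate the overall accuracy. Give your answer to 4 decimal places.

0.6385

Accuracy = trace / total = (308+49+86+101=544) / 852 = 544/852 = 0.6385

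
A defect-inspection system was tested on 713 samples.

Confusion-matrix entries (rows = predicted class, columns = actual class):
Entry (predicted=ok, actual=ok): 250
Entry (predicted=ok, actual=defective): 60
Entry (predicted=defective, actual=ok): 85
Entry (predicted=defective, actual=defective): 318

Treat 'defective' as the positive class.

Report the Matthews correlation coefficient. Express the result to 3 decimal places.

0.592

MCC = (TP·TN − FP·FN) / √((TP+FP)(TP+FN)(TN+FP)(TN+FN))
Numerator = 318·250 − 85·60 = 74400
Denominator = √(403·378·335·310) = √15819885900 = 125777.1279
MCC = 74400 / 125777.1279 = 0.592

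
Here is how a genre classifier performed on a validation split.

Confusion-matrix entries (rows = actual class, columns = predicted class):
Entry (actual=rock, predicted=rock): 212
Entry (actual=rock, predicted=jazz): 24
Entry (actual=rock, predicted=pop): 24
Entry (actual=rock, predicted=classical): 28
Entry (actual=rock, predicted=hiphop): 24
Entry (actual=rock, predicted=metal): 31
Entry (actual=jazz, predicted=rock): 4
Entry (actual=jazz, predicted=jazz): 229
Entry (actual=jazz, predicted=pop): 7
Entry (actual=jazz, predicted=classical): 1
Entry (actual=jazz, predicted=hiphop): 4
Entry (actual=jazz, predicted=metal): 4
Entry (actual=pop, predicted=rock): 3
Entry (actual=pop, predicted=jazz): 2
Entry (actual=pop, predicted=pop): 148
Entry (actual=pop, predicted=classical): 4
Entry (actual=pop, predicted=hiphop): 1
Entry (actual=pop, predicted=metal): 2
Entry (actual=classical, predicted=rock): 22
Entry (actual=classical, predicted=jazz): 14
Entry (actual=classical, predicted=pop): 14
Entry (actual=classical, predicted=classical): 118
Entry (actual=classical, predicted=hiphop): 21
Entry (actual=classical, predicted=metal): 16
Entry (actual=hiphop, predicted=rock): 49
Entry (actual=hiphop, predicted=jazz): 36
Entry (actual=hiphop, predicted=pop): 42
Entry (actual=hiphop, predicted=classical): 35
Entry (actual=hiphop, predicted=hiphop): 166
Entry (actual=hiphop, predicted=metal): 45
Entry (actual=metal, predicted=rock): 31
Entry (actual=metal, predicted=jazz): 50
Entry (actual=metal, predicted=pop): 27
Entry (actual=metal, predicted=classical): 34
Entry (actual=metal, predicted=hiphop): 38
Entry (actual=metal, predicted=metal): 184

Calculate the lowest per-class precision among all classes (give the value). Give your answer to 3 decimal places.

Per-class precision (TP/(TP+FP)):
  rock: TP=212, FP=4+3+22+49+31=109 → 212/321 = 0.6604
  jazz: TP=229, FP=24+2+14+36+50=126 → 229/355 = 0.6451
  pop: TP=148, FP=24+7+14+42+27=114 → 148/262 = 0.5649
  classical: TP=118, FP=28+1+4+35+34=102 → 118/220 = 0.5364
  hiphop: TP=166, FP=24+4+1+21+38=88 → 166/254 = 0.6535
  metal: TP=184, FP=31+4+2+16+45=98 → 184/282 = 0.6525
Lowest is class 'classical' with precision = 0.536.

0.536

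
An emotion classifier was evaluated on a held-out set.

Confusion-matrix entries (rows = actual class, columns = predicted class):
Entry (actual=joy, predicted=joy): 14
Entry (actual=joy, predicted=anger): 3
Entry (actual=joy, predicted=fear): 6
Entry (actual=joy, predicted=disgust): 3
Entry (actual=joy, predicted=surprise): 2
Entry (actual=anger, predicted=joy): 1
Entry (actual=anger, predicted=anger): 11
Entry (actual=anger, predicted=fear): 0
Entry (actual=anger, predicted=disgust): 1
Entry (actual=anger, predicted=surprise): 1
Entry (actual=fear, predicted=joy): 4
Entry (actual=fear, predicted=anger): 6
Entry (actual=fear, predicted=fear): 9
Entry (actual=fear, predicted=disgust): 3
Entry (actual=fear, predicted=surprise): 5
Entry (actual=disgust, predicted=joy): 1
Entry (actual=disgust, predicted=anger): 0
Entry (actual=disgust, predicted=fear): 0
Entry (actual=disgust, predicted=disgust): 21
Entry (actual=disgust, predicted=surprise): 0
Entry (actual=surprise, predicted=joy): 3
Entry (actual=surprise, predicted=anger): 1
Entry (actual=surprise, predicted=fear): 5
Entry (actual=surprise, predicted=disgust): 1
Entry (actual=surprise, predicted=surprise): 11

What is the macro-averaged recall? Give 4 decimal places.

Per-class recall (TP/(TP+FN)):
  joy: TP=14, FN=3+6+3+2=14 → 14/28 = 0.50000
  anger: TP=11, FN=1+0+1+1=3 → 11/14 = 0.78571
  fear: TP=9, FN=4+6+3+5=18 → 9/27 = 0.33333
  disgust: TP=21, FN=1+0+0+0=1 → 21/22 = 0.95455
  surprise: TP=11, FN=3+1+5+1=10 → 11/21 = 0.52381
Macro-recall = mean = (0.50000 + 0.78571 + 0.33333 + 0.95455 + 0.52381) / 5 = 0.6195

0.6195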